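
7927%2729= 2469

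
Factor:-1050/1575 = -2/3= - 2^1 * 3^(-1)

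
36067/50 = 36067/50 = 721.34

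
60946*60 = 3656760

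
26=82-56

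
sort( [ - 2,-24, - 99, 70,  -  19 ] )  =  [  -  99, - 24, - 19, - 2,70 ]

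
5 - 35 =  - 30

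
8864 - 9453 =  - 589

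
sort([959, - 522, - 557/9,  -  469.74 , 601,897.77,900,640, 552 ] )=[ - 522, - 469.74, - 557/9, 552, 601, 640,  897.77,900, 959]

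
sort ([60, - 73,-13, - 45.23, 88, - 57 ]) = [-73, - 57, - 45.23, -13,60,88 ]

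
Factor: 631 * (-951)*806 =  -483665286 =- 2^1*3^1*13^1*31^1*317^1 * 631^1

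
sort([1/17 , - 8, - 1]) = [ - 8, - 1,1/17 ]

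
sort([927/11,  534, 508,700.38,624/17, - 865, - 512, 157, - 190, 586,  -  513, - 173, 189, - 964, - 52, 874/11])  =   [ - 964, - 865,-513,-512,-190, - 173, - 52,624/17, 874/11, 927/11,  157, 189,508, 534,586,700.38]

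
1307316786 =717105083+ 590211703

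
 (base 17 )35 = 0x38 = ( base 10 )56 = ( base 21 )2e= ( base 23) 2a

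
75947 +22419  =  98366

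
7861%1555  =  86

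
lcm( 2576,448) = 10304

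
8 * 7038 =56304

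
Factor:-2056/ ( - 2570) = 4/5= 2^2*5^( - 1) 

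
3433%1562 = 309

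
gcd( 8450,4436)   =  2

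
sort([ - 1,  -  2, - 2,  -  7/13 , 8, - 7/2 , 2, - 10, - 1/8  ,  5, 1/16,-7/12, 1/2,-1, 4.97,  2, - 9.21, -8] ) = [ - 10,-9.21, - 8, - 7/2,-2 , - 2, - 1,  -  1,  -  7/12, - 7/13, - 1/8, 1/16,1/2,2, 2, 4.97, 5,8] 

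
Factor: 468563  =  233^1* 2011^1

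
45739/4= 11434+3/4 = 11434.75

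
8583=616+7967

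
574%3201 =574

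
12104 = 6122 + 5982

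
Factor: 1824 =2^5*3^1*19^1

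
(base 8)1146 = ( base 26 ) ng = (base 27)mk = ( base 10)614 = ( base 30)ke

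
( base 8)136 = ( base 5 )334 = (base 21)4a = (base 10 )94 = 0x5E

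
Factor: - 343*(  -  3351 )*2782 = 3197611326 = 2^1 * 3^1*7^3*13^1*107^1*1117^1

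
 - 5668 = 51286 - 56954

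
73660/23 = 3202 + 14/23 =3202.61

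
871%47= 25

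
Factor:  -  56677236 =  - 2^2*3^1*7^1 * 11^1*61339^1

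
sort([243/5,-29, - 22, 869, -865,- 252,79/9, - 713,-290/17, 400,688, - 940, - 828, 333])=[-940, - 865, - 828,- 713, - 252, - 29, - 22, - 290/17,79/9,  243/5,333 , 400,688, 869 ] 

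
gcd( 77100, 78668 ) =4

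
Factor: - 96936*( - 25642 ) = 2^4*3^1*7^1* 577^1*12821^1= 2485632912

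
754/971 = 754/971 = 0.78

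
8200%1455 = 925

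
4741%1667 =1407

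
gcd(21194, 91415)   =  1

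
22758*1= 22758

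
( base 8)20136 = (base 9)12326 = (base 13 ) 3a05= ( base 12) 4966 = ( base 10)8286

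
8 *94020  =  752160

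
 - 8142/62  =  -4071/31= - 131.32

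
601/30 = 20 + 1/30 = 20.03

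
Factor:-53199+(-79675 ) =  - 132874= - 2^1 * 7^1 * 9491^1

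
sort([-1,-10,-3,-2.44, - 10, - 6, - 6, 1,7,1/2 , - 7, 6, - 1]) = [  -  10,-10,-7,  -  6, - 6,  -  3, - 2.44, - 1,  -  1, 1/2, 1, 6, 7]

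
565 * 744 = 420360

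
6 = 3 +3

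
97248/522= 186 + 26/87 =186.30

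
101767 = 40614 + 61153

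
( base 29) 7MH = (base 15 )1E12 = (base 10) 6542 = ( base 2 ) 1100110001110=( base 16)198E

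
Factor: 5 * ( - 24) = - 2^3*  3^1*5^1=- 120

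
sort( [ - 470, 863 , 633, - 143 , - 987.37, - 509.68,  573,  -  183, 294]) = [ - 987.37, - 509.68, - 470,- 183, - 143, 294, 573, 633 , 863 ]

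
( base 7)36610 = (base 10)9562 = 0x255A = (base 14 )36B0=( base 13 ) 4477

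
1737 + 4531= 6268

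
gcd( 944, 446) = 2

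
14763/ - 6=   - 4921/2 = - 2460.50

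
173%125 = 48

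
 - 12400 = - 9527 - 2873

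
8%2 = 0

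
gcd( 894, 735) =3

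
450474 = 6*75079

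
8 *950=7600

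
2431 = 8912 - 6481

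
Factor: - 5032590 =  - 2^1 * 3^1*5^1*227^1 * 739^1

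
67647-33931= 33716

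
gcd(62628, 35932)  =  4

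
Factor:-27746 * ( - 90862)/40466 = 2^1 * 181^1*251^1*13873^1*20233^( - 1) = 1260528526/20233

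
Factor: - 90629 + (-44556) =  - 5^1 * 19^1*1423^1 = -  135185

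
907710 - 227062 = 680648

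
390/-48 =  - 9 + 7/8 = - 8.12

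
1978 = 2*989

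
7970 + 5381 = 13351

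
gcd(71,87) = 1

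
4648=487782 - 483134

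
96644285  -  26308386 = 70335899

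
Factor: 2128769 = 2128769^1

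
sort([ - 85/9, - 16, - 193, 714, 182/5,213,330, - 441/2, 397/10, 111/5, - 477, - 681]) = [-681, -477, - 441/2, - 193, - 16, - 85/9, 111/5, 182/5, 397/10, 213, 330,714 ] 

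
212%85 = 42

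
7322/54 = 3661/27  =  135.59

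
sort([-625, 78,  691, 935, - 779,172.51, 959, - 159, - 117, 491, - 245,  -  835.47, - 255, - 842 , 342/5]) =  [-842, - 835.47,-779,  -  625,-255, - 245, - 159  , - 117, 342/5, 78,172.51,491, 691, 935, 959]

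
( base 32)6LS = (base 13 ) 3166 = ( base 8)15274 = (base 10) 6844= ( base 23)cld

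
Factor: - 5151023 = -61^1*84443^1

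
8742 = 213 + 8529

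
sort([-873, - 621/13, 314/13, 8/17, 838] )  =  [ - 873, - 621/13,  8/17,  314/13, 838 ] 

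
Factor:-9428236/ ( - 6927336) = 2^( - 1)*3^(-3)*13^( - 1)*2467^( - 1)*2357059^1 = 2357059/1731834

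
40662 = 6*6777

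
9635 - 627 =9008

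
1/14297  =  1/14297 = 0.00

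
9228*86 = 793608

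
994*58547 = 58195718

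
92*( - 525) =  - 48300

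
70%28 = 14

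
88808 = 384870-296062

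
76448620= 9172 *8335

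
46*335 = 15410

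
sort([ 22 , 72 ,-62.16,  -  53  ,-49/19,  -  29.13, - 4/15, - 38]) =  [- 62.16, - 53, - 38, - 29.13,-49/19, - 4/15, 22, 72]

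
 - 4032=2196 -6228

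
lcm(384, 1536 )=1536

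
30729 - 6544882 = - 6514153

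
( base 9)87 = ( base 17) 4b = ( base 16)4f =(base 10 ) 79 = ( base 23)3A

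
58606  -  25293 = 33313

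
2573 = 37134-34561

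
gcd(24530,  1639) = 11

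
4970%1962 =1046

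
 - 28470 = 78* (  -  365) 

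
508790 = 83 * 6130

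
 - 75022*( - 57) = 4276254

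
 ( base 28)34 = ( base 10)88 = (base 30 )2S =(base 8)130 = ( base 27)37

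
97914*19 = 1860366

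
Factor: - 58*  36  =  -2^3*3^2 * 29^1=-2088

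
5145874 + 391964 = 5537838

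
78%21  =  15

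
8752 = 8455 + 297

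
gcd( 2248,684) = 4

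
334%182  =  152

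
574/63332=287/31666= 0.01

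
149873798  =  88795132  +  61078666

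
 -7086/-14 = 3543/7 = 506.14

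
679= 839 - 160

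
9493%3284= 2925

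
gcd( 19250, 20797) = 7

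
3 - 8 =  - 5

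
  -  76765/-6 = 76765/6  =  12794.17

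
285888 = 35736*8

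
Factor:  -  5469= - 3^1*1823^1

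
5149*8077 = 41588473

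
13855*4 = 55420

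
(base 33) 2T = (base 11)87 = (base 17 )5a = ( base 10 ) 95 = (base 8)137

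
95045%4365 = 3380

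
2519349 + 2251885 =4771234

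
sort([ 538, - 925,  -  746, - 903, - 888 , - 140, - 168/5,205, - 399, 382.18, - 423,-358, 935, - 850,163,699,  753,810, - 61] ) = [ - 925,  -  903 , - 888, - 850 ,-746, - 423, - 399,  -  358 , - 140,  -  61,  -  168/5,163, 205,382.18,  538,699, 753,810, 935 ]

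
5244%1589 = 477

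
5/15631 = 5/15631 = 0.00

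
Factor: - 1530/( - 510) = 3=3^1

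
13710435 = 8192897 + 5517538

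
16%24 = 16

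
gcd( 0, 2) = 2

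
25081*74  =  1855994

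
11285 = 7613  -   - 3672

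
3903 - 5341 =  - 1438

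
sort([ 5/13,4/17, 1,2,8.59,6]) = [4/17,5/13 , 1, 2,6, 8.59]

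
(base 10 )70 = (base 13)55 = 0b1000110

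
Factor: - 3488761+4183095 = 694334 = 2^1*347167^1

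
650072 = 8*81259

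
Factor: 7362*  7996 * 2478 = 145871315856 = 2^4*3^3 *7^1 *59^1  *409^1 * 1999^1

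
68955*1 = 68955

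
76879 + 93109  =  169988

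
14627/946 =15+437/946 = 15.46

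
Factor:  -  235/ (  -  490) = 2^(  -  1)*7^ (-2 )*47^1  =  47/98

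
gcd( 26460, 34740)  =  180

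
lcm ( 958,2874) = 2874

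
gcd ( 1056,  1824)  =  96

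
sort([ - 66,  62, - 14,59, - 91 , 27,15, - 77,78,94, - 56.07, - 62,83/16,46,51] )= [ - 91,- 77 ,-66,-62,-56.07,- 14, 83/16,15, 27 , 46, 51, 59, 62 , 78,  94] 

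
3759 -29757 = - 25998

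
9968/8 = 1246 = 1246.00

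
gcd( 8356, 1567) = 1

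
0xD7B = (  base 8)6573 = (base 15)1051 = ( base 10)3451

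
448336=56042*8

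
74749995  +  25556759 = 100306754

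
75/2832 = 25/944 = 0.03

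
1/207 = 1/207 = 0.00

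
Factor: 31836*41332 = 1315845552 = 2^4*3^1*7^1*379^1*10333^1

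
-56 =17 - 73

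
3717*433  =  1609461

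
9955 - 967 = 8988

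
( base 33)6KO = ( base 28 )95m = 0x1c32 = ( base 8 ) 16062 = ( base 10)7218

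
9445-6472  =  2973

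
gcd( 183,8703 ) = 3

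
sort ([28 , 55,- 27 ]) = [ - 27,  28, 55 ]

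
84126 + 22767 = 106893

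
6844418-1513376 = 5331042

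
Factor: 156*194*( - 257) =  - 7777848=- 2^3*3^1* 13^1*97^1*257^1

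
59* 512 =30208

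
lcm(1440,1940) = 139680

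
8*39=312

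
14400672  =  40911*352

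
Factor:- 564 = - 2^2*3^1*47^1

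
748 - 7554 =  - 6806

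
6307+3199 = 9506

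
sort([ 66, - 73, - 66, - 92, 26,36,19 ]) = [ - 92, - 73, - 66,19  ,  26, 36, 66]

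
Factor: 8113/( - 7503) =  - 133/123  =  - 3^ ( - 1) * 7^1*19^1 *41^( - 1)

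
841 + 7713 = 8554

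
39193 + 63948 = 103141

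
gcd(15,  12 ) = 3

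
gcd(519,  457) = 1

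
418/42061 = 418/42061 = 0.01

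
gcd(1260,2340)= 180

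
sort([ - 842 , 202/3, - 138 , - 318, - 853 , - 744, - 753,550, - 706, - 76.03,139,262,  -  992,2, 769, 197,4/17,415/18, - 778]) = [ - 992, - 853, - 842, - 778, - 753, - 744 , - 706, - 318,-138,- 76.03, 4/17, 2,415/18,202/3,139 , 197,262,  550,769]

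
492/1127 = 492/1127 = 0.44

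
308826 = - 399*(-774) 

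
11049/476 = 23  +  101/476 = 23.21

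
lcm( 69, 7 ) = 483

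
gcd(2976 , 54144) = 96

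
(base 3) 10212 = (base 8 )150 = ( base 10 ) 104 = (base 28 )3K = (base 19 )59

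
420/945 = 4/9 = 0.44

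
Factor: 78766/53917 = 2^1 * 39383^1*53917^(  -  1)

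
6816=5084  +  1732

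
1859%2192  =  1859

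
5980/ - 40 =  - 150 + 1/2 = - 149.50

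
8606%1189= 283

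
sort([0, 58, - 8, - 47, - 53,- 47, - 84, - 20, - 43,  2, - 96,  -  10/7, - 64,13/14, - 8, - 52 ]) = [ - 96, - 84 , - 64 ,  -  53, - 52, - 47, -47,-43, - 20, - 8, - 8, - 10/7, 0, 13/14 , 2,58 ]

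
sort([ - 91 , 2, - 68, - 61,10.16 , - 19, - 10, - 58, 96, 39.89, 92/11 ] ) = [-91, - 68,-61, - 58, - 19, - 10, 2, 92/11, 10.16, 39.89,96 ] 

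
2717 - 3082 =-365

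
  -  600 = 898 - 1498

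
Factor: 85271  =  71^1*1201^1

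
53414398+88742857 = 142157255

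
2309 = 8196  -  5887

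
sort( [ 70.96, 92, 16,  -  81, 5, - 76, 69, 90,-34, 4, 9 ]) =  [ - 81,- 76,-34, 4 , 5, 9,  16, 69, 70.96, 90,92]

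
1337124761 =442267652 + 894857109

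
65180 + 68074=133254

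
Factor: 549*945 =3^5*5^1*7^1* 61^1 = 518805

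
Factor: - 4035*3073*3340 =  - 2^2 * 3^1*5^2*7^1*167^1*269^1*439^1 = - 41414513700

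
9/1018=9/1018 = 0.01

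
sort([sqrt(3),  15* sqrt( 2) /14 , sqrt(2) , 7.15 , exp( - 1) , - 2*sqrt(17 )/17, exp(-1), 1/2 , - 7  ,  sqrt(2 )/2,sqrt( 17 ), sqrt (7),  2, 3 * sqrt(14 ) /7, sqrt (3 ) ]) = [-7 ,-2*sqrt( 17 )/17, exp( - 1),exp( - 1),1/2, sqrt ( 2) /2,sqrt(2), 15*sqrt( 2) /14,3*sqrt(14)/7,sqrt( 3) , sqrt( 3 ), 2, sqrt(7), sqrt(17 ),7.15 ]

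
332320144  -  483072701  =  -150752557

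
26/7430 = 13/3715 = 0.00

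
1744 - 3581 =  - 1837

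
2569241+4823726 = 7392967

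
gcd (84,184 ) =4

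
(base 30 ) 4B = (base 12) AB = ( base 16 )83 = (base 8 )203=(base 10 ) 131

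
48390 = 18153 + 30237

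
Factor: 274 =2^1 * 137^1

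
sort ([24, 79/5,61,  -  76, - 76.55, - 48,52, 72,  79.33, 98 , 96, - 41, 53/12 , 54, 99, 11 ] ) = [ - 76.55, - 76,- 48, - 41,53/12, 11, 79/5, 24, 52, 54, 61 , 72,  79.33, 96, 98, 99 ]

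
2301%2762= 2301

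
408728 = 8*51091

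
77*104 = 8008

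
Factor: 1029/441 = 3^( - 1)*7^1= 7/3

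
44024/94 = 468 + 16/47 = 468.34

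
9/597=3/199 = 0.02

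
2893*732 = 2117676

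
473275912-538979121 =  - 65703209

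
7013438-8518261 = - 1504823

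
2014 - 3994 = -1980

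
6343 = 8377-2034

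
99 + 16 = 115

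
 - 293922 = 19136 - 313058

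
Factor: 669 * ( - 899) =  - 601431 = - 3^1*29^1 *31^1* 223^1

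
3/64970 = 3/64970 = 0.00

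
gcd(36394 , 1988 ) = 2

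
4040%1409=1222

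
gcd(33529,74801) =1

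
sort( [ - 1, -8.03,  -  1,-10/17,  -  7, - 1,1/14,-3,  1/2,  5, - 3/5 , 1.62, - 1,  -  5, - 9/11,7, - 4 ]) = [- 8.03, - 7,-5,-4,  -  3, - 1, - 1, - 1, - 1, - 9/11, - 3/5, - 10/17, 1/14, 1/2,1.62, 5  ,  7] 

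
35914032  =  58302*616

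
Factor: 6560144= 2^4*410009^1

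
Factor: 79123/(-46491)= - 3^( - 1 )*11^1*7193^1*15497^( - 1 ) 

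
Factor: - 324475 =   -  5^2*12979^1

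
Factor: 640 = 2^7*5^1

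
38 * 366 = 13908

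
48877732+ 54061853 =102939585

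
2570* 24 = 61680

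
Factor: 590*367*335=2^1*5^2*59^1 * 67^1*367^1=72537550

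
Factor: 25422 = 2^1* 3^1*19^1 * 223^1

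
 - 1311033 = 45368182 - 46679215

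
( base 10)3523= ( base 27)4md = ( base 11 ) 2713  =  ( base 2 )110111000011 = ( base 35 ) 2UN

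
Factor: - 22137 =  - 3^1*47^1*157^1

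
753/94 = 753/94 = 8.01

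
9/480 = 3/160=0.02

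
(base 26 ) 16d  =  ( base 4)31031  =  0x34D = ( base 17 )2fc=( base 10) 845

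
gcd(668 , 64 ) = 4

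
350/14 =25 = 25.00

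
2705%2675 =30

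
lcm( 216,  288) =864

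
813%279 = 255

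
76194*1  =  76194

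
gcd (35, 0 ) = 35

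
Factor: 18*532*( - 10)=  - 2^4*3^2 * 5^1*7^1 * 19^1 = - 95760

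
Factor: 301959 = 3^2*7^1 * 4793^1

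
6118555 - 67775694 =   -  61657139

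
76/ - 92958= -38/46479  =  - 0.00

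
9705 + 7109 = 16814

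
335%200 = 135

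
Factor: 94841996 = 2^2*19^1*281^1*4441^1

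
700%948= 700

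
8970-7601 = 1369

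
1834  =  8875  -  7041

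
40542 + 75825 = 116367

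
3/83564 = 3/83564 = 0.00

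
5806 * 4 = 23224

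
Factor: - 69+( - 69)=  -2^1 * 3^1 * 23^1 = -138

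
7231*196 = 1417276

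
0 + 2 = 2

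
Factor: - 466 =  - 2^1*233^1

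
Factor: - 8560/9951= -2^4*3^ (-1)*5^1*31^(  -  1 ) = -80/93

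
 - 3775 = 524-4299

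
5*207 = 1035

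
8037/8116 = 8037/8116 =0.99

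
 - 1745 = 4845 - 6590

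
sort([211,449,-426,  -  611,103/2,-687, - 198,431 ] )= [ - 687, - 611,  -  426, - 198,103/2,211 , 431,449 ]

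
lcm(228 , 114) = 228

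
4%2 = 0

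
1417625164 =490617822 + 927007342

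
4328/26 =166+6/13 =166.46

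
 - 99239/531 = -187 + 58/531 =- 186.89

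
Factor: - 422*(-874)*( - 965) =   -  355919020 = - 2^2 *5^1*19^1*23^1*193^1*211^1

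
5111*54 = 275994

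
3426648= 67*51144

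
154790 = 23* 6730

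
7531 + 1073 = 8604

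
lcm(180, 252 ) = 1260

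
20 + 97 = 117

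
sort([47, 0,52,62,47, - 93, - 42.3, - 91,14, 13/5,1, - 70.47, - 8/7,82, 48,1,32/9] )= [ - 93, - 91,-70.47, - 42.3, - 8/7,0,1, 1,13/5,32/9,14,47,47, 48,52, 62 , 82 ]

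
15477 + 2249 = 17726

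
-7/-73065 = 7/73065  =  0.00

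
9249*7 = 64743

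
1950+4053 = 6003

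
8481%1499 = 986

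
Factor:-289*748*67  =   - 14483524 = - 2^2 * 11^1*17^3*67^1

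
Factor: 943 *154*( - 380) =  - 55184360  =  - 2^3 *5^1*7^1*11^1 * 19^1 * 23^1*41^1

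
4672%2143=386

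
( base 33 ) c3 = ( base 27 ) EL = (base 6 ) 1503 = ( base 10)399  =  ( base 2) 110001111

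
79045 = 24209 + 54836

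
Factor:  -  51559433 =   -  51559433^1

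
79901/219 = 79901/219= 364.84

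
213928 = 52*4114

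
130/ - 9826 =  - 65/4913=- 0.01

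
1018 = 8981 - 7963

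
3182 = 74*43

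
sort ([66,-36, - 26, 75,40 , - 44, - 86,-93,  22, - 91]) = [ - 93, - 91,  -  86, - 44, - 36,  -  26,22,40,66,  75]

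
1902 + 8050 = 9952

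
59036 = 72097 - 13061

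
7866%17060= 7866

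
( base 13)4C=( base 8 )100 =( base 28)28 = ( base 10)64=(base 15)44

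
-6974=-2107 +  - 4867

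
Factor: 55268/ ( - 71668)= - 337/437  =  -19^ ( -1)* 23^( - 1 )*337^1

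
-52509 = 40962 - 93471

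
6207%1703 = 1098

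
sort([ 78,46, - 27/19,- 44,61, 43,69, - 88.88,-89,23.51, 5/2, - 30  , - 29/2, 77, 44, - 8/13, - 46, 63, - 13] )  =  [ - 89 , - 88.88, - 46, - 44,  -  30, - 29/2, - 13,  -  27/19, - 8/13, 5/2,23.51,43, 44, 46,61, 63 , 69, 77, 78]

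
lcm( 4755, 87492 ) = 437460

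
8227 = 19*433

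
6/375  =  2/125= 0.02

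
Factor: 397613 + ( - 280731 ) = 116882  =  2^1*58441^1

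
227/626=227/626 = 0.36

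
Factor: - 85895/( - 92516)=2^(- 2)*5^1*41^1* 101^(- 1 ) * 229^( - 1) *419^1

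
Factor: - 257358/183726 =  - 3^( - 1)*173^( - 1)*727^1 = -727/519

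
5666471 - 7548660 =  - 1882189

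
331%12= 7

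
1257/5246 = 1257/5246=0.24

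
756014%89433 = 40550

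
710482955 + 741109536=1451592491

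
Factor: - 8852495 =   -  5^1* 17^1 * 104147^1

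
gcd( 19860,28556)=4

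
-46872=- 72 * 651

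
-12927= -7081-5846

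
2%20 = 2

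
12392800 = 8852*1400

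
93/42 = 31/14 = 2.21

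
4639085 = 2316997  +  2322088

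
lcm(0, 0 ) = 0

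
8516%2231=1823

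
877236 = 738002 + 139234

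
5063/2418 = 5063/2418= 2.09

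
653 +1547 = 2200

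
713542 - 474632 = 238910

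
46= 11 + 35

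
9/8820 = 1/980 = 0.00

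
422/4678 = 211/2339 = 0.09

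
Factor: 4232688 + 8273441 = 12506129= 167^1  *74887^1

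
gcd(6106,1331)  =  1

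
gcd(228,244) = 4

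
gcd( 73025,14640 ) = 5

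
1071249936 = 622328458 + 448921478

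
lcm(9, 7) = 63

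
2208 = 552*4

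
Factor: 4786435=5^1*17^1 * 56311^1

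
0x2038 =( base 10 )8248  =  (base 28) AEG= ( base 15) 269D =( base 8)20070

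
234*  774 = 181116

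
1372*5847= 8022084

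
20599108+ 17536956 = 38136064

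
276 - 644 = - 368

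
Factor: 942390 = 2^1*3^2*5^1*37^1*283^1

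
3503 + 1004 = 4507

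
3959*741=2933619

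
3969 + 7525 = 11494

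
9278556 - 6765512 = 2513044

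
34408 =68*506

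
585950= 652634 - 66684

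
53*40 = 2120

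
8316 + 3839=12155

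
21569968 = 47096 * 458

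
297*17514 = 5201658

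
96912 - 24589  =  72323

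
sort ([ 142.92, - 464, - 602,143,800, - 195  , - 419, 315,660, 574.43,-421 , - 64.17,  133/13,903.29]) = [ - 602, - 464,- 421, - 419, - 195, - 64.17,133/13,  142.92,143, 315,574.43, 660, 800,903.29 ] 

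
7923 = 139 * 57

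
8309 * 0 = 0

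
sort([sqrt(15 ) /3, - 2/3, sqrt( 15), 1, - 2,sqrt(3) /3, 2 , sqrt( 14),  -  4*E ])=[ - 4*E,  -  2,  -  2/3, sqrt( 3)/3, 1 , sqrt( 15 ) /3, 2,sqrt( 14), sqrt( 15)]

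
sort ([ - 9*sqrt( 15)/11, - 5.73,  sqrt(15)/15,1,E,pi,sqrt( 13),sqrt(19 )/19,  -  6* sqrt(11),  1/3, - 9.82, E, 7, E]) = [  -  6  *  sqrt(11), - 9.82 ,-5.73 ,  -  9*sqrt(15 )/11, sqrt( 19)/19, sqrt(15) /15,1/3,  1, E,E, E , pi,sqrt( 13),7]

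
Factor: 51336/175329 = 248/847 = 2^3*7^( - 1)*11^ ( - 2 )*31^1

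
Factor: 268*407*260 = 2^4*5^1*11^1*13^1 * 37^1*67^1 = 28359760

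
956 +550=1506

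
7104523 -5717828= 1386695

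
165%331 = 165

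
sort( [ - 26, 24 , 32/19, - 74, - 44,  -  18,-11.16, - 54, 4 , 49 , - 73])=[-74 , - 73, - 54, - 44, - 26, - 18,-11.16,32/19,  4,24,49]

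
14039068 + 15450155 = 29489223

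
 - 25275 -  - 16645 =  - 8630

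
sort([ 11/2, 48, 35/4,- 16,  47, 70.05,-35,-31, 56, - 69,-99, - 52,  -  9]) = [  -  99, - 69, - 52, - 35,-31, - 16,-9 , 11/2, 35/4,47,48,56, 70.05]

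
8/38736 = 1/4842 = 0.00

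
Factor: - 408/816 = - 2^( -1) = - 1/2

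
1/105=1/105 = 0.01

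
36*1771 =63756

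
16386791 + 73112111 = 89498902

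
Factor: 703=19^1 * 37^1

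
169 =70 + 99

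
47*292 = 13724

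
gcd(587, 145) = 1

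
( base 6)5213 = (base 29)1b1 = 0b10010001001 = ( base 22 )28h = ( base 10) 1161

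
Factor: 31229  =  11^1*17^1*167^1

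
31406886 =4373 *7182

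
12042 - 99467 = -87425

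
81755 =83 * 985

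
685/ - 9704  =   - 1+9019/9704 = - 0.07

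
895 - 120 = 775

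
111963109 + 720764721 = 832727830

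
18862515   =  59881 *315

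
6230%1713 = 1091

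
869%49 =36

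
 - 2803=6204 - 9007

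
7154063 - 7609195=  - 455132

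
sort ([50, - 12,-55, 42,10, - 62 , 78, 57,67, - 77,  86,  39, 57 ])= [- 77, - 62,-55, - 12,10,39,42,50,57,57,67, 78,86]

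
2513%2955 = 2513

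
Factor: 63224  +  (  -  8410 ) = 54814= 2^1 * 27407^1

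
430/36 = 215/18 = 11.94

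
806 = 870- 64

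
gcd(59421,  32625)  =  87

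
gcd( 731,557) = 1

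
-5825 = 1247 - 7072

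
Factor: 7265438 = 2^1*3632719^1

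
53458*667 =35656486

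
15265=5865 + 9400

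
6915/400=17+23/80= 17.29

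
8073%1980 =153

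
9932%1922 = 322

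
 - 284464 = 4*( - 71116 )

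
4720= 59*80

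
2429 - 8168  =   - 5739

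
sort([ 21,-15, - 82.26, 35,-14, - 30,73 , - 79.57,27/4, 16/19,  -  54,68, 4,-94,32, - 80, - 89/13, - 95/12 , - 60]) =[-94, - 82.26, - 80,-79.57, - 60,-54,-30, - 15,-14,-95/12,- 89/13,16/19,4,27/4, 21, 32 , 35, 68,73]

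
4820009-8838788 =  - 4018779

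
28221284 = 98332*287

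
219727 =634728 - 415001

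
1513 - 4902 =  - 3389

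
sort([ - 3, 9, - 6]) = [ - 6, - 3,9 ] 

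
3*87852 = 263556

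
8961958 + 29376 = 8991334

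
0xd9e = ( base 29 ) 446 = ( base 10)3486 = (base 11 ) 268a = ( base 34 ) 30i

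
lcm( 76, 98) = 3724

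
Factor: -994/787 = -2^1*7^1*71^1*787^( -1)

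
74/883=74/883 =0.08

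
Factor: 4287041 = 11^1 * 29^1*89^1*151^1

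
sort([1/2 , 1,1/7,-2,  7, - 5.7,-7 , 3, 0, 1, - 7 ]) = [ - 7,-7,- 5.7, - 2, 0 , 1/7, 1/2, 1, 1,3,7] 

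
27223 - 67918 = - 40695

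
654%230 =194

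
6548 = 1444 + 5104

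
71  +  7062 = 7133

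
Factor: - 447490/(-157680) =2^(-3) * 3^( - 3)*613^1 = 613/216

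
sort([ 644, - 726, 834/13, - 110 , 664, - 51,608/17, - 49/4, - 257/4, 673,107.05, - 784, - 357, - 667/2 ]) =[  -  784, - 726, - 357, - 667/2, - 110, - 257/4, - 51, - 49/4,608/17, 834/13,107.05,644,664, 673 ] 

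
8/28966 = 4/14483 = 0.00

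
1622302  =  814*1993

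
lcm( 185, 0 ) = 0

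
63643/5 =12728 + 3/5 = 12728.60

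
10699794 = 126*84919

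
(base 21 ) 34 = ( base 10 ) 67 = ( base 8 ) 103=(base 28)2b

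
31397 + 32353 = 63750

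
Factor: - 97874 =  - 2^1 * 7^1*6991^1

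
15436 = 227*68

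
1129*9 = 10161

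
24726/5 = 24726/5 = 4945.20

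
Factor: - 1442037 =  - 3^1*233^1*2063^1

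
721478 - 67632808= - 66911330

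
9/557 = 9/557 = 0.02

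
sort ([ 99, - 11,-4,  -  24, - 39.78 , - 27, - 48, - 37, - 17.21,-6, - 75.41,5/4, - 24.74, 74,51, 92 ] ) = [ - 75.41 , - 48,-39.78, - 37, - 27,  -  24.74,-24, - 17.21,-11,-6, - 4, 5/4,51,74, 92,  99]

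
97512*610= 59482320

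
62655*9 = 563895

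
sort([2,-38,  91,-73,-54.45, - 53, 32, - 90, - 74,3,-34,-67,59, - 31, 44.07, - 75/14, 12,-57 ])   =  [ - 90, -74, - 73, - 67,-57, - 54.45,-53,-38, - 34,-31, - 75/14,2 , 3,12, 32,44.07,59 , 91] 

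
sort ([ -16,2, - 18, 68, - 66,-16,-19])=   [-66,-19,-18,-16,  -  16,2, 68 ] 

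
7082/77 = 91 + 75/77 = 91.97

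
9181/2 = 4590+1/2 = 4590.50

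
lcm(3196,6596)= 310012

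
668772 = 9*74308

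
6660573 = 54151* 123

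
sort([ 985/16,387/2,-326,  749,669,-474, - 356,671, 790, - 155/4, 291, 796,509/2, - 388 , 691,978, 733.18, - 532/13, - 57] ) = [ - 474,-388, - 356 ,-326,-57, -532/13, - 155/4,985/16 , 387/2, 509/2, 291,669, 671, 691, 733.18,749,  790,796, 978] 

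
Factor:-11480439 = -3^1*659^1* 5807^1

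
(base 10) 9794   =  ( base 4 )2121002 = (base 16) 2642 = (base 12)5802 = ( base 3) 111102202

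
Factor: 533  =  13^1*41^1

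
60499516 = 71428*847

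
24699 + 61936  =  86635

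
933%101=24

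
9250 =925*10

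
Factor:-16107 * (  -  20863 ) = 3^1*7^1*13^1*31^1*59^1  *673^1 = 336040341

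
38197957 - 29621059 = 8576898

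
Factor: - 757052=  - 2^2*53^1 * 3571^1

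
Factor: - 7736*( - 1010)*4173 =2^4*3^1*5^1*13^1*101^1*107^1  *  967^1 =32605151280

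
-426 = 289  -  715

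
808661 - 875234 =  - 66573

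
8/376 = 1/47 = 0.02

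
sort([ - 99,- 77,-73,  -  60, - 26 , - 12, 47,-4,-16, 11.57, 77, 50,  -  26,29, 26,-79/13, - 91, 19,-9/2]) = [-99, - 91, - 77, - 73,-60 , - 26, - 26, - 16, - 12, - 79/13, - 9/2, - 4,11.57, 19, 26,29, 47 , 50,77 ]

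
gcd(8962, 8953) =1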